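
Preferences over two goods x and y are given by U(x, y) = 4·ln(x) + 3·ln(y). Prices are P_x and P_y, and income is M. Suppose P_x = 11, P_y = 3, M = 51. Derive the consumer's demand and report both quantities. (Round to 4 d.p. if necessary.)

The MRS is (4/3)·y/x. Set MRS = P_x/P_y.
Rearranging, P_y·y = (3/4)·P_x·x. Substituting into the budget gives P_x·x·(1 + (3/4)) = M.
Demand: x*(P_x,P_y,M) = 4/7·M/P_x and y* = 3/7·M/P_y.
At P_x=11, P_y=3, M=51: x* = 4/7·51/11 = 2.6494, y* = 7.2857.

x* = 2.6494, y* = 7.2857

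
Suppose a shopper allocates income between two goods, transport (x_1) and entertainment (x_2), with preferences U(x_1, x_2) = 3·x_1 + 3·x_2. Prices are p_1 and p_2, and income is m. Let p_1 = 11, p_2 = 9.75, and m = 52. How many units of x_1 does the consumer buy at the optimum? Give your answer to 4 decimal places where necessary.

x_1* = 0

x_2 gives more utility per dollar, so spend all income on x_2: x_2* = m/p_2, x_1* = 0.
Numerically: x_1* = 0, x_2* = 5.3333.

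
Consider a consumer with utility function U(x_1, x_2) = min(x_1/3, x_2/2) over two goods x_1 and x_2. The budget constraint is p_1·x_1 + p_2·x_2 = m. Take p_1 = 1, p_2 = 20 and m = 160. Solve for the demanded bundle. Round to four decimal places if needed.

With perfect complements, no substitution: consume in ratio x_1:x_2 = 3:2.
Budget: p_1·x_1 + p_2·(2/3)·x_1 = m, so (3·p_1 + 2·p_2)·x_1 = 3·m.
Demand: x_1*(p_1,p_2,m) = 3·m/(3·p_1 + 2·p_2), x_2* = 2·m/(3·p_1 + 2·p_2).
Here 3·1 + 2·20 = 43, giving x_1* = 11.1628 and x_2* = 7.4419.

x_1* = 11.1628, x_2* = 7.4419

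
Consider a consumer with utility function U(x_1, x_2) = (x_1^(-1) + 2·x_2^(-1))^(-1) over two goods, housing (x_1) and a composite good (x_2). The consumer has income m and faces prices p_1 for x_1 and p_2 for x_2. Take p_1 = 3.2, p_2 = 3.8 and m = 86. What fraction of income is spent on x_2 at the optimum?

MRS = MU_x_1/MU_x_2 = (1/2)·(x_2/x_1)^(2). Set equal to p_1/p_2.
Solve for the ratio: x_2/x_1 = [2·p_1/p_2]^(0.5).
With the ratio pinned down, the budget gives x_1* = m/(p_1 + p_2·(x_2/x_1)) and x_2* = (x_2/x_1)·x_1*.
Numerically x_2/x_1 = 1.297771, so x_1* = 86/(3.2 + 3.8·1.297771) = 10.5761 and x_2* = 1.297771·10.5761 = 13.7254.
Expenditure on x_2: 3.8·13.7254 = 52.1564; share = 0.6065.

share on x_2 = 0.6065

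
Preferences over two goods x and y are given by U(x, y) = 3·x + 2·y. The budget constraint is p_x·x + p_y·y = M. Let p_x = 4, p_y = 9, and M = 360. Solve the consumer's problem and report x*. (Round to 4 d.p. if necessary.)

x* = 90

Linear utility — the consumer picks whichever good has higher MU/price: 3/4 = 0.75 vs 2/9 = 0.2222.
x gives more utility per dollar, so spend all income on x: x* = M/p_x, y* = 0.
Numerically: x* = 90, y* = 0.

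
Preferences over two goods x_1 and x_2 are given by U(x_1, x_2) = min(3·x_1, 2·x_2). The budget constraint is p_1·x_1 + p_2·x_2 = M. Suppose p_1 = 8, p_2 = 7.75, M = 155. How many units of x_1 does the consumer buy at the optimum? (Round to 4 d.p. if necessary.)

x_1* = 7.8981

Demand: x_1*(p_1,p_2,M) = 2·M/(2·p_1 + 3·p_2), x_2* = 3·M/(2·p_1 + 3·p_2).
Here 2·8 + 3·7.75 = 39.25, giving x_1* = 7.8981.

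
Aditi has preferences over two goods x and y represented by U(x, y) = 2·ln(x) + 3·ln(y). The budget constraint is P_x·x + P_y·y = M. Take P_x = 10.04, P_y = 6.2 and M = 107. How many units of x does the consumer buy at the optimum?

x* = 4.2629

Demand: x*(P_x,P_y,M) = 0.4·M/P_x and y* = 0.6·M/P_y.
At P_x=10.04, P_y=6.2, M=107: x* = 0.4·107/10.04 = 4.2629.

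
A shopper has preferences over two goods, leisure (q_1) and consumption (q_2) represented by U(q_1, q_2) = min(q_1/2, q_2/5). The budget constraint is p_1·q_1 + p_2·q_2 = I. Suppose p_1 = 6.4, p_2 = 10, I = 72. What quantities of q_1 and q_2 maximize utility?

q_1* = 2.293, q_2* = 5.7325

With perfect complements, no substitution: consume in ratio q_1:q_2 = 2:5.
Budget: p_1·q_1 + p_2·(5/2)·q_1 = I, so (2·p_1 + 5·p_2)·q_1 = 2·I.
Demand: q_1*(p_1,p_2,I) = 2·I/(2·p_1 + 5·p_2), q_2* = 5·I/(2·p_1 + 5·p_2).
Here 2·6.4 + 5·10 = 62.8, giving q_1* = 2.293 and q_2* = 5.7325.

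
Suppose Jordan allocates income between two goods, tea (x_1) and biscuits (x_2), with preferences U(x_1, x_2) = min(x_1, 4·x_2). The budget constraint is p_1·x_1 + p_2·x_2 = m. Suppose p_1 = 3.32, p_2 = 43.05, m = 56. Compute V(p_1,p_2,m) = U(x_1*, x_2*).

Demand: x_1*(p_1,p_2,m) = 4·m/(4·p_1 + p_2), x_2* = m/(4·p_1 + p_2).
Here 4·3.32 + 43.05 = 56.33, giving x_1* = 3.9766 and x_2* = 0.9941.
Utility at the optimum: U(3.9766, 0.9941) = 3.9766.

V = 3.9766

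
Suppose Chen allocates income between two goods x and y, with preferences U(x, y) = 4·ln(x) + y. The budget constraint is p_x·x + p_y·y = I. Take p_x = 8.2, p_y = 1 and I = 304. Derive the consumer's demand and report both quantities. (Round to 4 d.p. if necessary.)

x* = 0.4878, y* = 300

So x*(p_x,p_y) = 4·p_y/p_x, independent of income; and y* = (I − 4·p_y)/p_y.
At the given prices: x* = 4·1/8.2 = 0.4878, and y* = 300.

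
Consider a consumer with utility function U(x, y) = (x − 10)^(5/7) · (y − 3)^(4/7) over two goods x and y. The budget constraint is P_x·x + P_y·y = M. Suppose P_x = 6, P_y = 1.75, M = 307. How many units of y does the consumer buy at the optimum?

y* = 64.3968

After buying the subsistence bundle (10, 3), a share 5/9 of the remaining income goes to x: x* = 10 + 5/9·(M − 10P_x − 3P_y)/P_x.
Discretionary income = 307 − 10·6 − 3·1.75 = 241.75; y* = 3 + 4/9·241.75/1.75 = 64.3968.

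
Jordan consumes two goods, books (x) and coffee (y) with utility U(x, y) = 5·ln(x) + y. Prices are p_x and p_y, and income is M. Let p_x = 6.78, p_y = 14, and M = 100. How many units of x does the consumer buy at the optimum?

MU_x = 5/x, MU_y = 1. Tangency: 5/x = p_x/p_y.
So x*(p_x,p_y) = 5·p_y/p_x, independent of income; and y* = (M − 5·p_y)/p_y.
At the given prices: x* = 5·14/6.78 = 10.3245.

x* = 10.3245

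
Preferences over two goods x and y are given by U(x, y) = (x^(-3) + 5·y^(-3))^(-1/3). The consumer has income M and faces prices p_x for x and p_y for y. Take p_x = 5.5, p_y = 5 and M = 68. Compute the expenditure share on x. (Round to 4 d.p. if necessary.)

MU_x ∝ x^(-4), MU_y ∝ 5·y^(-4), so MRS = (1/5)·(y/x)^(4) = p_x/p_y.
Hence y/x = (5·p_x/p_y)^(1/(4)), i.e. raised to the 0.25 power.
Substitute y = (y/x)·x into the budget: x* = M/(p_x + p_y·(y/x)).
Numerically y/x = 1.531407, so x* = 68/(5.5 + 5·1.531407) = 5.1683 and y* = 1.531407·5.1683 = 7.9148.
Expenditure on x: 5.5·5.1683 = 28.4259; share = 0.418.

share on x = 0.418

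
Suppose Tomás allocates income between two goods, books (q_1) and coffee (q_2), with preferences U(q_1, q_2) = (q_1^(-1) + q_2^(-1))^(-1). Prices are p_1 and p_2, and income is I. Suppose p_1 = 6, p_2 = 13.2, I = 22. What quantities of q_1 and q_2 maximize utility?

From the CES first-order condition, (q_2/q_1)^(2) = p_1/p_2.
Hence q_2/q_1 = (p_1/p_2)^(1/(2)), i.e. raised to the 0.5 power.
Substitute q_2 = (q_2/q_1)·q_1 into the budget: q_1* = I/(p_1 + p_2·(q_2/q_1)).
Numerically q_2/q_1 = 0.6742, so q_1* = 22/(6 + 13.2·0.6742) = 1.4766 and q_2* = 0.6742·1.4766 = 0.9955.

q_1* = 1.4766, q_2* = 0.9955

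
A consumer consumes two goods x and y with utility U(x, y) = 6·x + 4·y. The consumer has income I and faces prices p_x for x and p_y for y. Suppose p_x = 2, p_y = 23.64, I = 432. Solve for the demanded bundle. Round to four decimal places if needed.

Linear utility — the consumer picks whichever good has higher MU/price: 6/2 = 3 vs 4/23.64 = 0.1692.
x gives more utility per dollar, so spend all income on x: x* = I/p_x, y* = 0.
Numerically: x* = 216, y* = 0.

x* = 216, y* = 0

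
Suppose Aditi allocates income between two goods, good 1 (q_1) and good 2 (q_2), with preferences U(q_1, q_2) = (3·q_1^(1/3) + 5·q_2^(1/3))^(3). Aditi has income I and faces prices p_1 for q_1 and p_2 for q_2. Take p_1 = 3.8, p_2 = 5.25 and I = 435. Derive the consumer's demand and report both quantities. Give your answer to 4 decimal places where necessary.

q_1* = 40.442, q_2* = 53.5848

With the ratio pinned down, the budget gives q_1* = I/(p_1 + p_2·(q_2/q_1)) and q_2* = (q_2/q_1)·q_1*.
Numerically q_2/q_1 = 1.324981, so q_1* = 435/(3.8 + 5.25·1.324981) = 40.442 and q_2* = 1.324981·40.442 = 53.5848.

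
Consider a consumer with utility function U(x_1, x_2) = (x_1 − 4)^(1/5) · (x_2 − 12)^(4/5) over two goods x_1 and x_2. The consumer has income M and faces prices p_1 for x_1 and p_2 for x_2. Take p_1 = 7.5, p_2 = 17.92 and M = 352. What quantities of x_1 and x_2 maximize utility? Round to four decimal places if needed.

x_1* = 6.8523, x_2* = 16.775

Substituting into the budget: x_1* = 4 + 0.2·(M − 4·p_1 − 12·p_2)/p_1, and x_2* = 12 + 0.8·(…)/p_2.
Discretionary income = 352 − 4·7.5 − 12·17.92 = 106.96; x_1* = 4 + 0.2·106.96/7.5 = 6.8523; x_2* = 12 + 0.8·106.96/17.92 = 16.775.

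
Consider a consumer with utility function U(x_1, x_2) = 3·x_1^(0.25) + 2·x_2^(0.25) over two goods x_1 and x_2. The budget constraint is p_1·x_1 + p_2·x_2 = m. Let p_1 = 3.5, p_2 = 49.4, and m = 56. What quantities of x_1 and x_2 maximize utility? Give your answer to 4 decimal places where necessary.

x_1* = 12.893, x_2* = 0.2201

From the CES first-order condition, (3/2)·(x_2/x_1)^(0.75) = p_1/p_2.
Hence x_2/x_1 = ((2/3)·p_1/p_2)^(1/(0.75)), i.e. raised to the 4/3 power.
Substitute x_2 = (x_2/x_1)·x_1 into the budget: x_1* = m/(p_1 + p_2·(x_2/x_1)).
Numerically x_2/x_1 = 0.017074, so x_1* = 56/(3.5 + 49.4·0.017074) = 12.893 and x_2* = 0.017074·12.893 = 0.2201.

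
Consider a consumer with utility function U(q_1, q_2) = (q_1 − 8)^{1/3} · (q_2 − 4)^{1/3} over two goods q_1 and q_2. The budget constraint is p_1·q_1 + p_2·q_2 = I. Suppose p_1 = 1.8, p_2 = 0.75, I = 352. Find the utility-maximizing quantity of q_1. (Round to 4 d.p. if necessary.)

q_1* = 100.9444

This is Cobb-Douglas in (q_1−8, q_2−4): tangency gives 1/3·p_2·(q_2−4) = 1/3·p_1·(q_1−8).
After buying the subsistence bundle (8, 4), a share 0.5 of the remaining income goes to q_1: q_1* = 8 + 0.5·(I − 8p_1 − 4p_2)/p_1.
Discretionary income = 352 − 8·1.8 − 4·0.75 = 334.6; q_1* = 8 + 0.5·334.6/1.8 = 100.9444.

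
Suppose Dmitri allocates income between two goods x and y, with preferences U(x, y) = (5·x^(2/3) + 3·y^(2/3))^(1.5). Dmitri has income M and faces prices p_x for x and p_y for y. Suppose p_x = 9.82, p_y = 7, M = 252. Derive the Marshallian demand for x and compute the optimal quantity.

x* = 18.0072

From the CES first-order condition, (5/3)·(y/x)^(1/3) = p_x/p_y.
Solve for the ratio: y/x = [(3/5)·p_x/p_y]^(3).
Substitute y = (y/x)·x into the budget: x* = M/(p_x + p_y·(y/x)).
Numerically y/x = 0.59634, so x* = 252/(9.82 + 7·0.59634) = 18.0072.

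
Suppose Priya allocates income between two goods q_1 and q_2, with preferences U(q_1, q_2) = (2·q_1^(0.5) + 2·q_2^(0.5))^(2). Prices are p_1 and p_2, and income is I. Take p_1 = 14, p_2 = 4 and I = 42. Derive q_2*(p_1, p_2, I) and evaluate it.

MU_q_1 ∝ 2·q_1^(-0.5), MU_q_2 ∝ 2·q_2^(-0.5), so MRS = (q_2/q_1)^(0.5) = p_1/p_2.
Solve for the ratio: q_2/q_1 = [p_1/p_2]^(2).
Substitute q_2 = (q_2/q_1)·q_1 into the budget: q_1* = I/(p_1 + p_2·(q_2/q_1)).
Numerically q_2/q_1 = 12.25, so q_1* = 42/(14 + 4·12.25) = 0.6667 and q_2* = 12.25·0.6667 = 8.1667.

q_2* = 8.1667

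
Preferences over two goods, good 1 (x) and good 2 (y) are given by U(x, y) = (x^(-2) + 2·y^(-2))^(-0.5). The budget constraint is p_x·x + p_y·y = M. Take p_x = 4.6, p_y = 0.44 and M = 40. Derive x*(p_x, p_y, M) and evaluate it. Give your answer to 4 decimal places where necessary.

MRS = MU_x/MU_y = (1/2)·(y/x)^(3). Set equal to p_x/p_y.
Solve for the ratio: y/x = [2·p_x/p_y]^(1/3).
With the ratio pinned down, the budget gives x* = M/(p_x + p_y·(y/x)) and y* = (y/x)·x*.
Numerically y/x = 2.754937, so x* = 40/(4.6 + 0.44·2.754937) = 6.8821.

x* = 6.8821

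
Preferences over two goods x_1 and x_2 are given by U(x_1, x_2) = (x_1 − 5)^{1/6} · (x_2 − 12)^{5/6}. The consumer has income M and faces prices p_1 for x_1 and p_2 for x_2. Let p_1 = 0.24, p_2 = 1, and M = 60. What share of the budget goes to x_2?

share on x_2 = 0.85

This is Cobb-Douglas in (x_1−5, x_2−12): tangency gives 1/6·p_2·(x_2−12) = 5/6·p_1·(x_1−5).
After buying the subsistence bundle (5, 12), a share 1/6 of the remaining income goes to x_1: x_1* = 5 + 1/6·(M − 5p_1 − 12p_2)/p_1.
Discretionary income = 60 − 5·0.24 − 12·1 = 46.8; x_1* = 5 + 1/6·46.8/0.24 = 37.5; x_2* = 12 + 5/6·46.8/1 = 51.
Expenditure on x_2: 1·51 = 51; share = 0.85.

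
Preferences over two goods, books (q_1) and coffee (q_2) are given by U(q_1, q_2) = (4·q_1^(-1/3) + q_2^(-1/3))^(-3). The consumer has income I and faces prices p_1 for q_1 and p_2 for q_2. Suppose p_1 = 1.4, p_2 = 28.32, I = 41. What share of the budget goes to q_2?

MU_q_1 ∝ 4·q_1^(-4/3), MU_q_2 ∝ q_2^(-4/3), so MRS = 4·(q_2/q_1)^(4/3) = p_1/p_2.
Solve for the ratio: q_2/q_1 = [(1/4)·p_1/p_2]^(0.75).
With the ratio pinned down, the budget gives q_1* = I/(p_1 + p_2·(q_2/q_1)) and q_2* = (q_2/q_1)·q_1*.
Numerically q_2/q_1 = 0.037066, so q_1* = 41/(1.4 + 28.32·0.037066) = 16.7366 and q_2* = 0.037066·16.7366 = 0.6204.
Expenditure on q_2: 28.32·0.6204 = 17.5688; share = 0.4285.

share on q_2 = 0.4285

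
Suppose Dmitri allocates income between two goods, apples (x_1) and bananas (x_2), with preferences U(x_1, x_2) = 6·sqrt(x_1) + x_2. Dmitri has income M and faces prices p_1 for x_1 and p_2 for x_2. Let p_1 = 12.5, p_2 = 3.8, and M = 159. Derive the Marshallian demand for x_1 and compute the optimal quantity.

MU_x_1 = 3/√x_1, MU_x_2 = 1. Tangency: 3/√x_1 = p_1/p_2.
Solve: √x_1 = 3·p_2/p_1, so x_1*(p_1,p_2) = (3·p_2/p_1)², and x_2* = (M − p_1·x_1*)/p_2.
Plugging in: x_1* = (3·3.8/12.5)² = 0.8317.

x_1* = 0.8317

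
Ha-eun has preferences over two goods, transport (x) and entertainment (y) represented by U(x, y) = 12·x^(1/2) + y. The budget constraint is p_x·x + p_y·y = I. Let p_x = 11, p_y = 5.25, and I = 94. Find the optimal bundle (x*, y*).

x* = 8.2004, y* = 0.7229

Set MRS = p_x/p_y: 6·x^(−1/2) = p_x/p_y.
Thus x* = (6·p_y/p_x)² — independent of I — with the rest of income spent on y.
Plugging in: x* = (6·5.25/11)² = 8.2004, y* = 0.7229.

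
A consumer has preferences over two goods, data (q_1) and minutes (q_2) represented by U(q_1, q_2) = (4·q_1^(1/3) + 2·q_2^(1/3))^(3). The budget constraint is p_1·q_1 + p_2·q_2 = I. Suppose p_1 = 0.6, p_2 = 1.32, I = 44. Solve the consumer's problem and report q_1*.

MRS = MU_q_1/MU_q_2 = 2·(q_2/q_1)^(2/3). Set equal to p_1/p_2.
Hence q_2/q_1 = ((1/2)·p_1/p_2)^(1/(2/3)), i.e. raised to the 1.5 power.
Substitute q_2 = (q_2/q_1)·q_1 into the budget: q_1* = I/(p_1 + p_2·(q_2/q_1)).
Numerically q_2/q_1 = 0.108348, so q_1* = 44/(0.6 + 1.32·0.108348) = 59.2178.

q_1* = 59.2178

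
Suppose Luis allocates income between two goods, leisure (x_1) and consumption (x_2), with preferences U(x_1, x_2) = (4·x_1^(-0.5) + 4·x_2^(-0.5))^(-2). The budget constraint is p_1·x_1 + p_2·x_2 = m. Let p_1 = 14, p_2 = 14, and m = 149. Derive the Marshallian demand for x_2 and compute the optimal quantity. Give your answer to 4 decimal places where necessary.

MRS = MU_x_1/MU_x_2 = (x_2/x_1)^(1.5). Set equal to p_1/p_2.
Hence x_2/x_1 = (p_1/p_2)^(1/(1.5)), i.e. raised to the 2/3 power.
Substitute x_2 = (x_2/x_1)·x_1 into the budget: x_1* = m/(p_1 + p_2·(x_2/x_1)).
Numerically x_2/x_1 = 1, so x_1* = 149/(14 + 14·1) = 5.3214 and x_2* = 1·5.3214 = 5.3214.

x_2* = 5.3214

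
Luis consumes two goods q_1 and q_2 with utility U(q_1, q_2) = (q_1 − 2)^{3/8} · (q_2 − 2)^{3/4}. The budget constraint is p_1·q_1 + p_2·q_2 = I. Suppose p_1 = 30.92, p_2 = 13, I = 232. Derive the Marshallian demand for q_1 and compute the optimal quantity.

MRS = (1/2)·(q_2−2)/(q_1−2). Tangency with p_1/p_2 gives q_2−2 = 2·(p_1/p_2)·(q_1−2).
Substituting into the budget: q_1* = 2 + 1/3·(I − 2·p_1 − 2·p_2)/p_1, and q_2* = 2 + 2/3·(…)/p_2.
Discretionary income = 232 − 2·30.92 − 2·13 = 144.16; q_1* = 2 + 1/3·144.16/30.92 = 3.5541.

q_1* = 3.5541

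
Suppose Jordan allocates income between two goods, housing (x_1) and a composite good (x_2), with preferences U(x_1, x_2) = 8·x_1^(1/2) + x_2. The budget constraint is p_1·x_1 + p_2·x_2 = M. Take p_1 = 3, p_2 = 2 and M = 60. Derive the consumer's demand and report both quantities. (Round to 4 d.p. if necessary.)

x_1* = 7.1111, x_2* = 19.3333

MU_x_1 = 4/√x_1, MU_x_2 = 1. Tangency: 4/√x_1 = p_1/p_2.
Solve: √x_1 = 4·p_2/p_1, so x_1*(p_1,p_2) = (4·p_2/p_1)², and x_2* = (M − p_1·x_1*)/p_2.
Plugging in: x_1* = (4·2/3)² = 7.1111, x_2* = 19.3333.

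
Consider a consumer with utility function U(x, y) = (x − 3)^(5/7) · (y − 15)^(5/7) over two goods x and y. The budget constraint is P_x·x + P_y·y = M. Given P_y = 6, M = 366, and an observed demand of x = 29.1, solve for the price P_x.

P_x = 5

This is Cobb-Douglas in (x−3, y−15): tangency gives 5/7·P_y·(y−15) = 5/7·P_x·(x−3).
Substituting into the budget: x* = 3 + 0.5·(M − 3·P_x − 15·P_y)/P_x, and y* = 15 + 0.5·(…)/P_y.
Set x* = 29.1 in the demand function and solve for P_x: P_x = 5.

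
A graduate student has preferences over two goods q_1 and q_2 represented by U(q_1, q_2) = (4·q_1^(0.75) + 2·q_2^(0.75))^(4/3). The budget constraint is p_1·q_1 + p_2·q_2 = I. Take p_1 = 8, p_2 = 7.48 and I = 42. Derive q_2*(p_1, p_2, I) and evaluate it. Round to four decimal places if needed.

MU_q_1 ∝ 4·q_1^(-0.25), MU_q_2 ∝ 2·q_2^(-0.25), so MRS = 2·(q_2/q_1)^(0.25) = p_1/p_2.
Solve for the ratio: q_2/q_1 = [(1/2)·p_1/p_2]^(4).
Substitute q_2 = (q_2/q_1)·q_1 into the budget: q_1* = I/(p_1 + p_2·(q_2/q_1)).
Numerically q_2/q_1 = 0.081777, so q_1* = 42/(8 + 7.48·0.081777) = 4.8771 and q_2* = 0.081777·4.8771 = 0.3988.

q_2* = 0.3988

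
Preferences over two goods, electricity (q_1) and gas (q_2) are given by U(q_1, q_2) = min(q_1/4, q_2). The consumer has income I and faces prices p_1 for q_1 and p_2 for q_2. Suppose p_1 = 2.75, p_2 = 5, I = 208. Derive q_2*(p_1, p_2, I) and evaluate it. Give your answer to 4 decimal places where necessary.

q_2* = 13

Demand: q_1*(p_1,p_2,I) = 4·I/(4·p_1 + p_2), q_2* = I/(4·p_1 + p_2).
Here 4·2.75 + 5 = 16, giving q_2* = 13.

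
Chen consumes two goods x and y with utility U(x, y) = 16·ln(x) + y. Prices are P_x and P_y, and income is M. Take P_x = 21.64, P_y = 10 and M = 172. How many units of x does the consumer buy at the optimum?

Set MRS = P_x/P_y: (16/x)/1 = P_x/P_y.
So x*(P_x,P_y) = 16·P_y/P_x, independent of income; and y* = (M − 16·P_y)/P_y.
At the given prices: x* = 16·10/21.64 = 7.3937.

x* = 7.3937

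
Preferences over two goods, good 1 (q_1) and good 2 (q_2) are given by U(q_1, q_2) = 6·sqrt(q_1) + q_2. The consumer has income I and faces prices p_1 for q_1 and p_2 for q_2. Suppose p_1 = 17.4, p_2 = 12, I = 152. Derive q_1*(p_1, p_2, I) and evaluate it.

q_1* = 4.2806

Thus q_1* = (3·p_2/p_1)² — independent of I — with the rest of income spent on q_2.
Plugging in: q_1* = (3·12/17.4)² = 4.2806.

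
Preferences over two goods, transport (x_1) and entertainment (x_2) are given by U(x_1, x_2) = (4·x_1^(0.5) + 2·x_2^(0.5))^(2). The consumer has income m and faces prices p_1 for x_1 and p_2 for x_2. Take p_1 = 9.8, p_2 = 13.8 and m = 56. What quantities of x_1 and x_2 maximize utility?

MU_x_1 ∝ 4·x_1^(-0.5), MU_x_2 ∝ 2·x_2^(-0.5), so MRS = 2·(x_2/x_1)^(0.5) = p_1/p_2.
Hence x_2/x_1 = ((1/2)·p_1/p_2)^(1/(0.5)), i.e. raised to the 2 power.
With the ratio pinned down, the budget gives x_1* = m/(p_1 + p_2·(x_2/x_1)) and x_2* = (x_2/x_1)·x_1*.
Numerically x_2/x_1 = 0.126076, so x_1* = 56/(9.8 + 13.8·0.126076) = 4.8527 and x_2* = 0.126076·4.8527 = 0.6118.

x_1* = 4.8527, x_2* = 0.6118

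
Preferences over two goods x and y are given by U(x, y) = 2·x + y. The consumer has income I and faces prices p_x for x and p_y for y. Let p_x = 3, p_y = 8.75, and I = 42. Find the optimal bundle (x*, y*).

x* = 14, y* = 0

Linear utility — the consumer picks whichever good has higher MU/price: 2/3 = 0.6667 vs 1/8.75 = 0.1143.
x gives more utility per dollar, so spend all income on x: x* = I/p_x, y* = 0.
Numerically: x* = 14, y* = 0.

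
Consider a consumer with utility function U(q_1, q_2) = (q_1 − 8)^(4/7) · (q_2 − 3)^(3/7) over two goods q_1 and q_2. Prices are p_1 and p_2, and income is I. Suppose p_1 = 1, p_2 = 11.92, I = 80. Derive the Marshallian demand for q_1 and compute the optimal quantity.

q_1* = 28.7086

This is Cobb-Douglas in (q_1−8, q_2−3): tangency gives 4/7·p_2·(q_2−3) = 3/7·p_1·(q_1−8).
Substituting into the budget: q_1* = 8 + 4/7·(I − 8·p_1 − 3·p_2)/p_1, and q_2* = 3 + 3/7·(…)/p_2.
Discretionary income = 80 − 8·1 − 3·11.92 = 36.24; q_1* = 8 + 4/7·36.24/1 = 28.7086.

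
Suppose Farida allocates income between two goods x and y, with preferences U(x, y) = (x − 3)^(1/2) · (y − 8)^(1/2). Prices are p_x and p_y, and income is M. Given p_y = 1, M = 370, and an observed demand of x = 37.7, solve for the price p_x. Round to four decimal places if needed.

p_x = 5

MRS = (y−8)/(x−3). Tangency with p_x/p_y gives y−8 = (p_x/p_y)·(x−3).
Substituting into the budget: x* = 3 + 0.5·(M − 3·p_x − 8·p_y)/p_x, and y* = 8 + 0.5·(…)/p_y.
Set x* = 37.7 in the demand function and solve for p_x: p_x = 5.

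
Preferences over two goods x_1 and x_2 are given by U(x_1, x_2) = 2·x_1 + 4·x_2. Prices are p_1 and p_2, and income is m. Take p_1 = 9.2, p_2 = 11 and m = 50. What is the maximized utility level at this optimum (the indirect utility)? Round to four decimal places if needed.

V = 18.1818

Perfect substitutes: compare marginal utility per dollar. 2/p_1 vs 4/p_2 → 0.2174 vs 0.3636.
x_2 gives more utility per dollar, so spend all income on x_2: x_2* = m/p_2, x_1* = 0.
Numerically: x_1* = 0, x_2* = 4.5455.
Utility at the optimum: U(0, 4.5455) = 18.1818.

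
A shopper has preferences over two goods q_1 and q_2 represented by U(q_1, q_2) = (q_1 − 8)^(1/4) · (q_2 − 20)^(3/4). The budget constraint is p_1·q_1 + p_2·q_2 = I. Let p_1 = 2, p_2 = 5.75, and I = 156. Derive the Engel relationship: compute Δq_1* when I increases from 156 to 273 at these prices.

MRS = (1/3)·(q_2−20)/(q_1−8). Tangency with p_1/p_2 gives q_2−20 = 3·(p_1/p_2)·(q_1−8).
After buying the subsistence bundle (8, 20), a share 0.25 of the remaining income goes to q_1: q_1* = 8 + 0.25·(I − 8p_1 − 20p_2)/p_1.
Discretionary income = 156 − 8·2 − 20·5.75 = 25; q_1* = 8 + 0.25·25/2 = 11.125.
At I' = 273: q_1* = 25.75. Change: 25.75 − 11.125 = 14.625.

Δq_1* = 14.625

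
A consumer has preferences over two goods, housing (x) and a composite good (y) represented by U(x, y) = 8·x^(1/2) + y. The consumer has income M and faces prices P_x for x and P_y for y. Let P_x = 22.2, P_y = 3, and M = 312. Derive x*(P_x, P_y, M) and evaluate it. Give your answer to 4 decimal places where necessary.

x* = 0.2922

Thus x* = (4·P_y/P_x)² — independent of M — with the rest of income spent on y.
Plugging in: x* = (4·3/22.2)² = 0.2922.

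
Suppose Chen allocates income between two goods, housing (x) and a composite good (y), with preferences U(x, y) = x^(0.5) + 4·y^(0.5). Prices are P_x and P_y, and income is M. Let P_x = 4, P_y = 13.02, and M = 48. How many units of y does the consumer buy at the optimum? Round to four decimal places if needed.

With the ratio pinned down, the budget gives x* = M/(P_x + P_y·(y/x)) and y* = (y/x)·x*.
Numerically y/x = 1.510143, so x* = 48/(4 + 13.02·1.510143) = 2.0286 and y* = 1.510143·2.0286 = 3.0634.

y* = 3.0634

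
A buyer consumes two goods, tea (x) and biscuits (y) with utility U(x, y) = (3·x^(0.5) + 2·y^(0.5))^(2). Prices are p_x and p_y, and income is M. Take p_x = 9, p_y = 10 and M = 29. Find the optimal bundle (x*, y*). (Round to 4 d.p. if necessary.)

x* = 2.3016, y* = 0.8286

MU_x ∝ 3·x^(-0.5), MU_y ∝ 2·y^(-0.5), so MRS = (3/2)·(y/x)^(0.5) = p_x/p_y.
Hence y/x = ((2/3)·p_x/p_y)^(1/(0.5)), i.e. raised to the 2 power.
With the ratio pinned down, the budget gives x* = M/(p_x + p_y·(y/x)) and y* = (y/x)·x*.
Numerically y/x = 0.36, so x* = 29/(9 + 10·0.36) = 2.3016 and y* = 0.36·2.3016 = 0.8286.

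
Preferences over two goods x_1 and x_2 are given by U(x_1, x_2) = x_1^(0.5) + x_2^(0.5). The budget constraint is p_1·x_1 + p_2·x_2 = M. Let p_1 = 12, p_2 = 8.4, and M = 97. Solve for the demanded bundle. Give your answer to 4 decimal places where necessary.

MRS = MU_x_1/MU_x_2 = (x_2/x_1)^(0.5). Set equal to p_1/p_2.
Hence x_2/x_1 = (p_1/p_2)^(1/(0.5)), i.e. raised to the 2 power.
Substitute x_2 = (x_2/x_1)·x_1 into the budget: x_1* = M/(p_1 + p_2·(x_2/x_1)).
Numerically x_2/x_1 = 2.040816, so x_1* = 97/(12 + 8.4·2.040816) = 3.3284 and x_2* = 2.040816·3.3284 = 6.7927.

x_1* = 3.3284, x_2* = 6.7927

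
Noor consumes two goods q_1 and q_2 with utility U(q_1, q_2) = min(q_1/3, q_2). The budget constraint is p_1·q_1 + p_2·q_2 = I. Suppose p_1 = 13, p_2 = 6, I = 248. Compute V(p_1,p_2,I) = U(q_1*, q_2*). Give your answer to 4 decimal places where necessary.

With perfect complements, no substitution: consume in ratio q_1:q_2 = 3:1.
Budget: p_1·q_1 + p_2·(1/3)·q_1 = I, so (3·p_1 + p_2)·q_1 = 3·I.
Demand: q_1*(p_1,p_2,I) = 3·I/(3·p_1 + p_2), q_2* = I/(3·p_1 + p_2).
Here 3·13 + 6 = 45, giving q_1* = 16.5333 and q_2* = 5.5111.
Utility at the optimum: U(16.5333, 5.5111) = 5.5111.

V = 5.5111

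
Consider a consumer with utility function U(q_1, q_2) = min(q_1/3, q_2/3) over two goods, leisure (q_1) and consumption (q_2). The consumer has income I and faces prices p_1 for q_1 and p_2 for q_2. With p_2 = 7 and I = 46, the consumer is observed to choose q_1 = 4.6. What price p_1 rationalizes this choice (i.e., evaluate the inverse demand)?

p_1 = 3

With perfect complements, no substitution: consume in ratio q_1:q_2 = 3:3.
Budget: p_1·q_1 + p_2·q_1 = I, so (3·p_1 + 3·p_2)·q_1 = 3·I.
Demand: q_1*(p_1,p_2,I) = 3·I/(3·p_1 + 3·p_2), q_2* = 3·I/(3·p_1 + 3·p_2).
Set q_1* = 4.6 in the demand function and solve for p_1: p_1 = 3.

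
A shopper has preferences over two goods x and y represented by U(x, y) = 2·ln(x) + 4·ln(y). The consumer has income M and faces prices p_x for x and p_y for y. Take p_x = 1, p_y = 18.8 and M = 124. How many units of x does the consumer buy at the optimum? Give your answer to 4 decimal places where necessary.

x* = 41.3333

At p_x=1, p_y=18.8, M=124: x* = 1/3·124/1 = 41.3333.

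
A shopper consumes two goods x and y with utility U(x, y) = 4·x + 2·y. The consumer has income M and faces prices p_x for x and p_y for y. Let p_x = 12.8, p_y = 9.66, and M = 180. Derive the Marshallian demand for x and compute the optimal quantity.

x* = 14.0625

Perfect substitutes: compare marginal utility per dollar. 4/p_x vs 2/p_y → 0.3125 vs 0.207.
x gives more utility per dollar, so spend all income on x: x* = M/p_x, y* = 0.
Numerically: x* = 14.0625, y* = 0.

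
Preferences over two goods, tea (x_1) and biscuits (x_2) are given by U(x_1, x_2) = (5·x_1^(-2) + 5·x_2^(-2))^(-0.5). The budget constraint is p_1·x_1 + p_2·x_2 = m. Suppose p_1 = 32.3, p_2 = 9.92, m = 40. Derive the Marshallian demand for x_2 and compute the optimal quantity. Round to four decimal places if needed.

MRS = MU_x_1/MU_x_2 = (x_2/x_1)^(3). Set equal to p_1/p_2.
Hence x_2/x_1 = (p_1/p_2)^(1/(3)), i.e. raised to the 1/3 power.
Substitute x_2 = (x_2/x_1)·x_1 into the budget: x_1* = m/(p_1 + p_2·(x_2/x_1)).
Numerically x_2/x_1 = 1.482166, so x_1* = 40/(32.3 + 9.92·1.482166) = 0.851 and x_2* = 1.482166·0.851 = 1.2613.

x_2* = 1.2613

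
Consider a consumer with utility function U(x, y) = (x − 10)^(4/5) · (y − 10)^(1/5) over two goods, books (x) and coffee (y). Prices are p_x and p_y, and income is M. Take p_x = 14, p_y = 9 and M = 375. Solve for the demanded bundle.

Let x' = x−10, y' = y−10. MRS = 4·y'/x' = p_x/p_y.
Substituting into the budget: x* = 10 + 0.8·(M − 10·p_x − 10·p_y)/p_x, and y* = 10 + 0.2·(…)/p_y.
Discretionary income = 375 − 10·14 − 10·9 = 145; x* = 10 + 0.8·145/14 = 18.2857; y* = 10 + 0.2·145/9 = 13.2222.

x* = 18.2857, y* = 13.2222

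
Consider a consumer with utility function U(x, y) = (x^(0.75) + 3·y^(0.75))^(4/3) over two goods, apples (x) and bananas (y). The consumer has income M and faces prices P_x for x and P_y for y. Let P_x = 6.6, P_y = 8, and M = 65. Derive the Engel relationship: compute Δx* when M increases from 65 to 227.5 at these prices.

Δx* = 0.5297

MU_x ∝ x^(-0.25), MU_y ∝ 3·y^(-0.25), so MRS = (1/3)·(y/x)^(0.25) = P_x/P_y.
Hence y/x = (3·P_x/P_y)^(1/(0.25)), i.e. raised to the 4 power.
With the ratio pinned down, the budget gives x* = M/(P_x + P_y·(y/x)) and y* = (y/x)·x*.
Numerically y/x = 37.523282, so x* = 65/(6.6 + 8·37.523282) = 0.2119.
At M' = 227.5: x* = 0.7416. Change: 0.7416 − 0.2119 = 0.5297.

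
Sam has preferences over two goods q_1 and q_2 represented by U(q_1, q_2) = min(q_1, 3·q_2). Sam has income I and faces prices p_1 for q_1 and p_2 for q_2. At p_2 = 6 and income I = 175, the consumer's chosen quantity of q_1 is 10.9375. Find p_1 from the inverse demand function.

p_1 = 14

Leontief preferences: the optimum is at the kink where q_1/3 = q_2/1, i.e. q_2 = (1/3)·q_1.
Budget: p_1·q_1 + p_2·(1/3)·q_1 = I, so (3·p_1 + p_2)·q_1 = 3·I.
Demand: q_1*(p_1,p_2,I) = 3·I/(3·p_1 + p_2), q_2* = I/(3·p_1 + p_2).
Set q_1* = 10.9375 in the demand function and solve for p_1: p_1 = 14.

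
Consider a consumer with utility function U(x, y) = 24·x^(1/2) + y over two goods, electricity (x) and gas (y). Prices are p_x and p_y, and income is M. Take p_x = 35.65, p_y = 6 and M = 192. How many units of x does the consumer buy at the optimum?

MU_x = 12/√x, MU_y = 1. Tangency: 12/√x = p_x/p_y.
Solve: √x = 12·p_y/p_x, so x*(p_x,p_y) = (12·p_y/p_x)², and y* = (M − p_x·x*)/p_y.
Plugging in: x* = (12·6/35.65)² = 4.0789.

x* = 4.0789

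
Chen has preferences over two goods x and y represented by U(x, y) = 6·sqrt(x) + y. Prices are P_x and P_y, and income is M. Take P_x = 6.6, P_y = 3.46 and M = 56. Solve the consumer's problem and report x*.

Set MRS = P_x/P_y: 3·x^(−1/2) = P_x/P_y.
Solve: √x = 3·P_y/P_x, so x*(P_x,P_y) = (3·P_y/P_x)², and y* = (M − P_x·x*)/P_y.
Plugging in: x* = (3·3.46/6.6)² = 2.4735.

x* = 2.4735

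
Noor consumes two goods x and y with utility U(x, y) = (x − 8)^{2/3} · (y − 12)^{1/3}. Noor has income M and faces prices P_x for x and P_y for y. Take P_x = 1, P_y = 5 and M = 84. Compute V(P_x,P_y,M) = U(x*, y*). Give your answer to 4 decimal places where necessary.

V = 4.951

This is Cobb-Douglas in (x−8, y−12): tangency gives 2/3·P_y·(y−12) = 1/3·P_x·(x−8).
After buying the subsistence bundle (8, 12), a share 2/3 of the remaining income goes to x: x* = 8 + 2/3·(M − 8P_x − 12P_y)/P_x.
Discretionary income = 84 − 8·1 − 12·5 = 16; x* = 8 + 2/3·16/1 = 18.6667; y* = 12 + 1/3·16/5 = 13.0667.
Utility at the optimum: U(18.6667, 13.0667) = 4.951.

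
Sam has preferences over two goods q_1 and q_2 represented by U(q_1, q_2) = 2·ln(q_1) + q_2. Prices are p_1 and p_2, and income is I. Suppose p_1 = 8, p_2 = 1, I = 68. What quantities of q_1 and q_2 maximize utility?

So q_1*(p_1,p_2) = 2·p_2/p_1, independent of income; and q_2* = (I − 2·p_2)/p_2.
At the given prices: q_1* = 2·1/8 = 0.25, and q_2* = 66.

q_1* = 0.25, q_2* = 66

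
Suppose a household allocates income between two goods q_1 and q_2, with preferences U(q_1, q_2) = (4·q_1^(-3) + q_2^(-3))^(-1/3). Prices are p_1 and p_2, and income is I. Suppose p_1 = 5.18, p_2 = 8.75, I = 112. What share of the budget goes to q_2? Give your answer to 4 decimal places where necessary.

From the CES first-order condition, 4·(q_2/q_1)^(4) = p_1/p_2.
Solve for the ratio: q_2/q_1 = [(1/4)·p_1/p_2]^(0.25).
With the ratio pinned down, the budget gives q_1* = I/(p_1 + p_2·(q_2/q_1)) and q_2* = (q_2/q_1)·q_1*.
Numerically q_2/q_1 = 0.620248, so q_1* = 112/(5.18 + 8.75·0.620248) = 10.5589 and q_2* = 0.620248·10.5589 = 6.5491.
Expenditure on q_2: 8.75·6.5491 = 57.3049; share = 0.5117.

share on q_2 = 0.5117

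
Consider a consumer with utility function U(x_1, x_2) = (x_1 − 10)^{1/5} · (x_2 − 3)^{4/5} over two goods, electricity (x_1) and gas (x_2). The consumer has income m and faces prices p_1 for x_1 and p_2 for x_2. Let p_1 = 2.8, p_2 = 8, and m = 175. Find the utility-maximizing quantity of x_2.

x_2* = 15.3

Substituting into the budget: x_1* = 10 + 0.2·(m − 10·p_1 − 3·p_2)/p_1, and x_2* = 3 + 0.8·(…)/p_2.
Discretionary income = 175 − 10·2.8 − 3·8 = 123; x_2* = 3 + 0.8·123/8 = 15.3.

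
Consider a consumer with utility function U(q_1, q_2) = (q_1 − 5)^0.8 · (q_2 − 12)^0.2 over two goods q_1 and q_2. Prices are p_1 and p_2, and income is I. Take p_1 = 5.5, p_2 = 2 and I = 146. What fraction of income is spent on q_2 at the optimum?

share on q_2 = 0.2938

Let q_1' = q_1−5, q_2' = q_2−12. MRS = 4·q_2'/q_1' = p_1/p_2.
Substituting into the budget: q_1* = 5 + 0.8·(I − 5·p_1 − 12·p_2)/p_1, and q_2* = 12 + 0.2·(…)/p_2.
Discretionary income = 146 − 5·5.5 − 12·2 = 94.5; q_1* = 5 + 0.8·94.5/5.5 = 18.7455; q_2* = 12 + 0.2·94.5/2 = 21.45.
Expenditure on q_2: 2·21.45 = 42.9; share = 0.2938.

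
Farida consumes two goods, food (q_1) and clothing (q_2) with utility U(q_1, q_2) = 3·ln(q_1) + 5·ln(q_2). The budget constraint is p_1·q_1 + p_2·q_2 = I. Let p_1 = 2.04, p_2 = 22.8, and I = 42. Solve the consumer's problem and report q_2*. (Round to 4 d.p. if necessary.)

The MRS is (3/5)·q_2/q_1. Set MRS = p_1/p_2.
So 3·p_2·q_2 = 5·p_1·q_1; combined with the budget, a share 0.375 of income goes to q_1.
Demand: q_1*(p_1,p_2,I) = 0.375·I/p_1 and q_2* = 0.625·I/p_2.
At p_1=2.04, p_2=22.8, I=42: q_2* = 0.625·42/22.8 = 1.1513.

q_2* = 1.1513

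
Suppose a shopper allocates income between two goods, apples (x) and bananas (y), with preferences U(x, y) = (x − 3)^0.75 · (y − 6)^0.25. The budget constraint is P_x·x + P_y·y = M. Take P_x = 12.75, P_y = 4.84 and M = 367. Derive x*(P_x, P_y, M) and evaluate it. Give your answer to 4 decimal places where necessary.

x* = 20.63

This is Cobb-Douglas in (x−3, y−6): tangency gives 0.75·P_y·(y−6) = 0.25·P_x·(x−3).
Substituting into the budget: x* = 3 + 0.75·(M − 3·P_x − 6·P_y)/P_x, and y* = 6 + 0.25·(…)/P_y.
Discretionary income = 367 − 3·12.75 − 6·4.84 = 299.71; x* = 3 + 0.75·299.71/12.75 = 20.63.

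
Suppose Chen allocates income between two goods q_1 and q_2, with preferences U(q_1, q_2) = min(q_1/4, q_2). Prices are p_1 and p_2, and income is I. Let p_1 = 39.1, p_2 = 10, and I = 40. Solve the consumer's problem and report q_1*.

q_1* = 0.9615

With perfect complements, no substitution: consume in ratio q_1:q_2 = 4:1.
Budget: p_1·q_1 + p_2·(1/4)·q_1 = I, so (4·p_1 + p_2)·q_1 = 4·I.
Demand: q_1*(p_1,p_2,I) = 4·I/(4·p_1 + p_2), q_2* = I/(4·p_1 + p_2).
Here 4·39.1 + 10 = 166.4, giving q_1* = 0.9615.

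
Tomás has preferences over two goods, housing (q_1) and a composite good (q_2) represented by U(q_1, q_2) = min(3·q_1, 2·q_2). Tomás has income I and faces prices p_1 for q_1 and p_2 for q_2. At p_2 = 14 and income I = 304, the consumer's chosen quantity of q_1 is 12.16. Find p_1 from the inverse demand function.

With perfect complements, no substitution: consume in ratio q_1:q_2 = 2:3.
Budget: p_1·q_1 + p_2·(3/2)·q_1 = I, so (2·p_1 + 3·p_2)·q_1 = 2·I.
Demand: q_1*(p_1,p_2,I) = 2·I/(2·p_1 + 3·p_2), q_2* = 3·I/(2·p_1 + 3·p_2).
Set q_1* = 12.16 in the demand function and solve for p_1: p_1 = 4.

p_1 = 4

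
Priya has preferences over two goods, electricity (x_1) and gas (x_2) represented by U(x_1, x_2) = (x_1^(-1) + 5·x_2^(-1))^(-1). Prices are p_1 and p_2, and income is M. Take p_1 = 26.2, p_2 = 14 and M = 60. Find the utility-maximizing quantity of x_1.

x_1* = 0.8692

MU_x_1 ∝ x_1^(-2), MU_x_2 ∝ 5·x_2^(-2), so MRS = (1/5)·(x_2/x_1)^(2) = p_1/p_2.
Hence x_2/x_1 = (5·p_1/p_2)^(1/(2)), i.e. raised to the 0.5 power.
With the ratio pinned down, the budget gives x_1* = M/(p_1 + p_2·(x_2/x_1)) and x_2* = (x_2/x_1)·x_1*.
Numerically x_2/x_1 = 3.058945, so x_1* = 60/(26.2 + 14·3.058945) = 0.8692.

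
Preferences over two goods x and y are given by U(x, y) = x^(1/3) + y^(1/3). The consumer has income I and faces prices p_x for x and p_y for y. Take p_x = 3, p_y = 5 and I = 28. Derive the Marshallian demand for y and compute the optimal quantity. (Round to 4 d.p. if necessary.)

Substitute y = (y/x)·x into the budget: x* = I/(p_x + p_y·(y/x)).
Numerically y/x = 0.464758, so x* = 28/(3 + 5·0.464758) = 5.2594 and y* = 0.464758·5.2594 = 2.4444.

y* = 2.4444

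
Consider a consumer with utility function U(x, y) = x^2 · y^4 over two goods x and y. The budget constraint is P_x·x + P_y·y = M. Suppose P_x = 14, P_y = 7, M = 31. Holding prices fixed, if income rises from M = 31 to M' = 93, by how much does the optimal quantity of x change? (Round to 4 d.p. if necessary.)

Δx* = 1.4762

At P_x=14, P_y=7, M=31: x* = 1/3·31/14 = 0.7381.
At M' = 93: x* = 2.2143. Change: 2.2143 − 0.7381 = 1.4762.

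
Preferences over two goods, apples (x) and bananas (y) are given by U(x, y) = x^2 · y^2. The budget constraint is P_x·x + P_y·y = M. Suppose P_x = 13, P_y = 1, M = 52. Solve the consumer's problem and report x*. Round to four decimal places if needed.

MU_x/MU_y = (2·y)/(2·x); tangency sets this equal to P_x/P_y.
Rearranging, P_y·y = P_x·x. Substituting into the budget gives P_x·x·(1 + 1) = M.
Demand: x*(P_x,P_y,M) = 0.5·M/P_x and y* = 0.5·M/P_y.
At P_x=13, P_y=1, M=52: x* = 0.5·52/13 = 2.

x* = 2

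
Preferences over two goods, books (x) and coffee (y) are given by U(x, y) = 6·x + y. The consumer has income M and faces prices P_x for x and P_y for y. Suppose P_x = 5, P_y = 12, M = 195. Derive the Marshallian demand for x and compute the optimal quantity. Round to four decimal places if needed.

x gives more utility per dollar, so spend all income on x: x* = M/P_x, y* = 0.
Numerically: x* = 39, y* = 0.

x* = 39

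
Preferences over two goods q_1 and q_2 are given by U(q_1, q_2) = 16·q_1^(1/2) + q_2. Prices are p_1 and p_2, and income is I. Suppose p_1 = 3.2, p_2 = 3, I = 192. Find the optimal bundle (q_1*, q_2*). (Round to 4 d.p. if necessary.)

q_1* = 56.25, q_2* = 4

Set MRS = p_1/p_2: 8·q_1^(−1/2) = p_1/p_2.
Solve: √q_1 = 8·p_2/p_1, so q_1*(p_1,p_2) = (8·p_2/p_1)², and q_2* = (I − p_1·q_1*)/p_2.
Plugging in: q_1* = (8·3/3.2)² = 56.25, q_2* = 4.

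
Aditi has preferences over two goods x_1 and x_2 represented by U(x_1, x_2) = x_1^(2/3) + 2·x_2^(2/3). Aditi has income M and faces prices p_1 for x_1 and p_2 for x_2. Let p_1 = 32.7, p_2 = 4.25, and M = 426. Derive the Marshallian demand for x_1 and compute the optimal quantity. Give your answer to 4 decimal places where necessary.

x_1* = 0.0274

MRS = MU_x_1/MU_x_2 = (1/2)·(x_2/x_1)^(1/3). Set equal to p_1/p_2.
Hence x_2/x_1 = (2·p_1/p_2)^(1/(1/3)), i.e. raised to the 3 power.
Substitute x_2 = (x_2/x_1)·x_1 into the budget: x_1* = M/(p_1 + p_2·(x_2/x_1)).
Numerically x_2/x_1 = 3643.90004, so x_1* = 426/(32.7 + 4.25·3643.90004) = 0.0274.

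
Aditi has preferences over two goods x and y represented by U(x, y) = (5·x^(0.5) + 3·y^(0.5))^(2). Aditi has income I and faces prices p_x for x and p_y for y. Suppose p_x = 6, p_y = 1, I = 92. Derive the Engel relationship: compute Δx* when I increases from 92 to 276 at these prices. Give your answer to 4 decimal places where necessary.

MU_x ∝ 5·x^(-0.5), MU_y ∝ 3·y^(-0.5), so MRS = (5/3)·(y/x)^(0.5) = p_x/p_y.
Hence y/x = ((3/5)·p_x/p_y)^(1/(0.5)), i.e. raised to the 2 power.
Substitute y = (y/x)·x into the budget: x* = I/(p_x + p_y·(y/x)).
Numerically y/x = 12.96, so x* = 92/(6 + 1·12.96) = 4.8523.
At I' = 276: x* = 14.557. Change: 14.557 − 4.8523 = 9.7046.

Δx* = 9.7046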